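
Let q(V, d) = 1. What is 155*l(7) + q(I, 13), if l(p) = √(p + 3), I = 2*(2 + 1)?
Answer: 1 + 155*√10 ≈ 491.15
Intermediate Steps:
I = 6 (I = 2*3 = 6)
l(p) = √(3 + p)
155*l(7) + q(I, 13) = 155*√(3 + 7) + 1 = 155*√10 + 1 = 1 + 155*√10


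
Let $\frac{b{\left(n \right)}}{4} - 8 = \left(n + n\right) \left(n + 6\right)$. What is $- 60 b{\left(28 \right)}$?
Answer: $-458880$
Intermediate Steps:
$b{\left(n \right)} = 32 + 8 n \left(6 + n\right)$ ($b{\left(n \right)} = 32 + 4 \left(n + n\right) \left(n + 6\right) = 32 + 4 \cdot 2 n \left(6 + n\right) = 32 + 8 n \left(6 + n\right)$)
$- 60 b{\left(28 \right)} = - 60 \left(32 + 8 \cdot 28^{2} + 48 \cdot 28\right) = - 60 \left(32 + 8 \cdot 784 + 1344\right) = - 60 \left(32 + 6272 + 1344\right) = \left(-60\right) 7648 = -458880$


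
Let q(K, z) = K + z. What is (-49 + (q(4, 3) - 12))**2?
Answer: 2916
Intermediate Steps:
(-49 + (q(4, 3) - 12))**2 = (-49 + ((4 + 3) - 12))**2 = (-49 + (7 - 12))**2 = (-49 - 5)**2 = (-54)**2 = 2916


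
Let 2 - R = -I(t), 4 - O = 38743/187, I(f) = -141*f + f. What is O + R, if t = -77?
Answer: 116367/11 ≈ 10579.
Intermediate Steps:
I(f) = -140*f
O = -2235/11 (O = 4 - 38743/187 = 4 - 1*2279/11 = 4 - 2279/11 = -2235/11 ≈ -203.18)
R = 10782 (R = 2 - (-1)*(-140*(-77)) = 2 - (-1)*10780 = 2 - 1*(-10780) = 2 + 10780 = 10782)
O + R = -2235/11 + 10782 = 116367/11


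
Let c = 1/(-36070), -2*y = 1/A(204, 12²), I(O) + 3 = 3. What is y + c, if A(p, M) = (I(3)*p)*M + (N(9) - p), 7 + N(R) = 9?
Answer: 17833/7286140 ≈ 0.0024475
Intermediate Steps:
N(R) = 2 (N(R) = -7 + 9 = 2)
I(O) = 0 (I(O) = -3 + 3 = 0)
A(p, M) = 2 - p (A(p, M) = (0*p)*M + (2 - p) = 0*M + (2 - p) = 0 + (2 - p) = 2 - p)
y = 1/404 (y = -1/(2*(2 - 1*204)) = -1/(2*(2 - 204)) = -½/(-202) = -½*(-1/202) = 1/404 ≈ 0.0024752)
c = -1/36070 ≈ -2.7724e-5
y + c = 1/404 - 1/36070 = 17833/7286140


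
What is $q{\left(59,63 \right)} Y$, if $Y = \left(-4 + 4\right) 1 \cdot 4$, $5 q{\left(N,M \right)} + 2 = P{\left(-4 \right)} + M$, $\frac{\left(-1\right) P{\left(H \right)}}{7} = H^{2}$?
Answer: $0$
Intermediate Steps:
$P{\left(H \right)} = - 7 H^{2}$
$q{\left(N,M \right)} = - \frac{114}{5} + \frac{M}{5}$ ($q{\left(N,M \right)} = - \frac{2}{5} + \frac{- 7 \left(-4\right)^{2} + M}{5} = - \frac{2}{5} + \frac{\left(-7\right) 16 + M}{5} = - \frac{2}{5} + \frac{-112 + M}{5} = - \frac{2}{5} + \left(- \frac{112}{5} + \frac{M}{5}\right) = - \frac{114}{5} + \frac{M}{5}$)
$Y = 0$ ($Y = 0 \cdot 4 = 0$)
$q{\left(59,63 \right)} Y = \left(- \frac{114}{5} + \frac{1}{5} \cdot 63\right) 0 = \left(- \frac{114}{5} + \frac{63}{5}\right) 0 = \left(- \frac{51}{5}\right) 0 = 0$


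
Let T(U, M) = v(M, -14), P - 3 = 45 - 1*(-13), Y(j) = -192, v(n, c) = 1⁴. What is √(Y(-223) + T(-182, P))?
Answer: I*√191 ≈ 13.82*I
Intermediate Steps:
v(n, c) = 1
P = 61 (P = 3 + (45 - 1*(-13)) = 3 + (45 + 13) = 3 + 58 = 61)
T(U, M) = 1
√(Y(-223) + T(-182, P)) = √(-192 + 1) = √(-191) = I*√191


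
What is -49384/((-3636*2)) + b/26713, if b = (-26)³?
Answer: 148922765/24282117 ≈ 6.1330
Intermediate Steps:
b = -17576
-49384/((-3636*2)) + b/26713 = -49384/((-3636*2)) - 17576/26713 = -49384/(-7272) - 17576*1/26713 = -49384*(-1/7272) - 17576/26713 = 6173/909 - 17576/26713 = 148922765/24282117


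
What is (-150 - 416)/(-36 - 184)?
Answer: 283/110 ≈ 2.5727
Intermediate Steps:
(-150 - 416)/(-36 - 184) = -566/(-220) = -566*(-1/220) = 283/110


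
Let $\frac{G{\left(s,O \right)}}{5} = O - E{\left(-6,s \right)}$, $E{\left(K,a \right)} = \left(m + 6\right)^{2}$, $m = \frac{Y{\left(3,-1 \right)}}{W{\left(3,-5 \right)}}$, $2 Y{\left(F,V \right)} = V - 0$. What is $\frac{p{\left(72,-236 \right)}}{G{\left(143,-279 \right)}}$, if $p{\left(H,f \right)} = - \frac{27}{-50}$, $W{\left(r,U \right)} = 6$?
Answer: $- \frac{1944}{5652125} \approx -0.00034394$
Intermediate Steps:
$Y{\left(F,V \right)} = \frac{V}{2}$ ($Y{\left(F,V \right)} = \frac{V - 0}{2} = \frac{V + 0}{2} = \frac{V}{2}$)
$m = - \frac{1}{12}$ ($m = \frac{\frac{1}{2} \left(-1\right)}{6} = \left(- \frac{1}{2}\right) \frac{1}{6} = - \frac{1}{12} \approx -0.083333$)
$E{\left(K,a \right)} = \frac{5041}{144}$ ($E{\left(K,a \right)} = \left(- \frac{1}{12} + 6\right)^{2} = \left(\frac{71}{12}\right)^{2} = \frac{5041}{144}$)
$p{\left(H,f \right)} = \frac{27}{50}$ ($p{\left(H,f \right)} = \left(-27\right) \left(- \frac{1}{50}\right) = \frac{27}{50}$)
$G{\left(s,O \right)} = - \frac{25205}{144} + 5 O$ ($G{\left(s,O \right)} = 5 \left(O - \frac{5041}{144}\right) = 5 \left(- \frac{5041}{144} + O\right) = - \frac{25205}{144} + 5 O$)
$\frac{p{\left(72,-236 \right)}}{G{\left(143,-279 \right)}} = \frac{27}{50 \left(- \frac{25205}{144} + 5 \left(-279\right)\right)} = \frac{27}{50 \left(- \frac{25205}{144} - 1395\right)} = \frac{27}{50 \left(- \frac{226085}{144}\right)} = \frac{27}{50} \left(- \frac{144}{226085}\right) = - \frac{1944}{5652125}$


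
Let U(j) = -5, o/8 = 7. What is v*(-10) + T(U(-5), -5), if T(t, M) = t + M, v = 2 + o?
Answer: -590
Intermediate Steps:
o = 56 (o = 8*7 = 56)
v = 58 (v = 2 + 56 = 58)
T(t, M) = M + t
v*(-10) + T(U(-5), -5) = 58*(-10) + (-5 - 5) = -580 - 10 = -590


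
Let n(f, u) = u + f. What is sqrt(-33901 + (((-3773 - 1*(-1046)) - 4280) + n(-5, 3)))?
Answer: I*sqrt(40910) ≈ 202.26*I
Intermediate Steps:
n(f, u) = f + u
sqrt(-33901 + (((-3773 - 1*(-1046)) - 4280) + n(-5, 3))) = sqrt(-33901 + (((-3773 - 1*(-1046)) - 4280) + (-5 + 3))) = sqrt(-33901 + (((-3773 + 1046) - 4280) - 2)) = sqrt(-33901 + ((-2727 - 4280) - 2)) = sqrt(-33901 + (-7007 - 2)) = sqrt(-33901 - 7009) = sqrt(-40910) = I*sqrt(40910)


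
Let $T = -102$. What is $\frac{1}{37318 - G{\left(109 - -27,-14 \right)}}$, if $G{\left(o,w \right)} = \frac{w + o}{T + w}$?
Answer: $\frac{58}{2164505} \approx 2.6796 \cdot 10^{-5}$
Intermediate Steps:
$G{\left(o,w \right)} = \frac{o + w}{-102 + w}$ ($G{\left(o,w \right)} = \frac{w + o}{-102 + w} = \frac{o + w}{-102 + w}$)
$\frac{1}{37318 - G{\left(109 - -27,-14 \right)}} = \frac{1}{37318 - \frac{\left(109 - -27\right) - 14}{-102 - 14}} = \frac{1}{37318 - \frac{\left(109 + 27\right) - 14}{-116}} = \frac{1}{37318 - - \frac{136 - 14}{116}} = \frac{1}{37318 - \left(- \frac{1}{116}\right) 122} = \frac{1}{37318 - - \frac{61}{58}} = \frac{1}{37318 + \frac{61}{58}} = \frac{1}{\frac{2164505}{58}} = \frac{58}{2164505}$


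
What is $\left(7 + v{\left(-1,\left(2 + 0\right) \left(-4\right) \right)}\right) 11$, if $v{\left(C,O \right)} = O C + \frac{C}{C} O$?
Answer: $77$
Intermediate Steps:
$v{\left(C,O \right)} = O + C O$ ($v{\left(C,O \right)} = C O + 1 O = C O + O = O + C O$)
$\left(7 + v{\left(-1,\left(2 + 0\right) \left(-4\right) \right)}\right) 11 = \left(7 + \left(2 + 0\right) \left(-4\right) \left(1 - 1\right)\right) 11 = \left(7 + 2 \left(-4\right) 0\right) 11 = \left(7 - 0\right) 11 = \left(7 + 0\right) 11 = 7 \cdot 11 = 77$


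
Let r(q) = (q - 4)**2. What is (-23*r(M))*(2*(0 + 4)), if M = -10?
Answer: -36064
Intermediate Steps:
r(q) = (-4 + q)**2
(-23*r(M))*(2*(0 + 4)) = (-23*(-4 - 10)**2)*(2*(0 + 4)) = (-23*(-14)**2)*(2*4) = -23*196*8 = -4508*8 = -36064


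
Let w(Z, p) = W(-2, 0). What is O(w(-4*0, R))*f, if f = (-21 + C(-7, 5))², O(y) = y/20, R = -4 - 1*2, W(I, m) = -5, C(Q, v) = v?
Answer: -64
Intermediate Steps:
R = -6 (R = -4 - 2 = -6)
w(Z, p) = -5
O(y) = y/20 (O(y) = y*(1/20) = y/20)
f = 256 (f = (-21 + 5)² = (-16)² = 256)
O(w(-4*0, R))*f = ((1/20)*(-5))*256 = -¼*256 = -64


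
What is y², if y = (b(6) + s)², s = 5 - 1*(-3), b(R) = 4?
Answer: 20736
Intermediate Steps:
s = 8 (s = 5 + 3 = 8)
y = 144 (y = (4 + 8)² = 12² = 144)
y² = 144² = 20736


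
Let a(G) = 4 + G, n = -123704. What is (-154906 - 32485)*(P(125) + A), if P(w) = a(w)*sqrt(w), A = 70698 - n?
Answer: -36429185182 - 120867195*sqrt(5) ≈ -3.6699e+10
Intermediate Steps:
A = 194402 (A = 70698 - 1*(-123704) = 70698 + 123704 = 194402)
P(w) = sqrt(w)*(4 + w) (P(w) = (4 + w)*sqrt(w) = sqrt(w)*(4 + w))
(-154906 - 32485)*(P(125) + A) = (-154906 - 32485)*(sqrt(125)*(4 + 125) + 194402) = -187391*((5*sqrt(5))*129 + 194402) = -187391*(645*sqrt(5) + 194402) = -187391*(194402 + 645*sqrt(5)) = -36429185182 - 120867195*sqrt(5)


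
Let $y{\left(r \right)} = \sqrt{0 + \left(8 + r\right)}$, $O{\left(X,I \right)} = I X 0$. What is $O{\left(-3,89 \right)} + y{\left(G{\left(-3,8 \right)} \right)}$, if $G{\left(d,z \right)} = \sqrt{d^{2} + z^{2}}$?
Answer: $\sqrt{8 + \sqrt{73}} \approx 4.0674$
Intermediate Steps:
$O{\left(X,I \right)} = 0$
$y{\left(r \right)} = \sqrt{8 + r}$
$O{\left(-3,89 \right)} + y{\left(G{\left(-3,8 \right)} \right)} = 0 + \sqrt{8 + \sqrt{\left(-3\right)^{2} + 8^{2}}} = 0 + \sqrt{8 + \sqrt{9 + 64}} = 0 + \sqrt{8 + \sqrt{73}} = \sqrt{8 + \sqrt{73}}$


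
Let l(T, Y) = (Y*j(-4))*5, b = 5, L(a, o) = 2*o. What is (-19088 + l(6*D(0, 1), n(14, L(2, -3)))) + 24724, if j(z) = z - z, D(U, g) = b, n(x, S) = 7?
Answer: 5636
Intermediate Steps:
D(U, g) = 5
j(z) = 0
l(T, Y) = 0 (l(T, Y) = (Y*0)*5 = 0*5 = 0)
(-19088 + l(6*D(0, 1), n(14, L(2, -3)))) + 24724 = (-19088 + 0) + 24724 = -19088 + 24724 = 5636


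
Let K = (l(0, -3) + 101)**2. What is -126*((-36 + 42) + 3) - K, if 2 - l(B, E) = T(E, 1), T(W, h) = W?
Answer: -12370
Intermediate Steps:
l(B, E) = 2 - E
K = 11236 (K = ((2 - 1*(-3)) + 101)**2 = ((2 + 3) + 101)**2 = (5 + 101)**2 = 106**2 = 11236)
-126*((-36 + 42) + 3) - K = -126*((-36 + 42) + 3) - 1*11236 = -126*(6 + 3) - 11236 = -126*9 - 11236 = -1134 - 11236 = -12370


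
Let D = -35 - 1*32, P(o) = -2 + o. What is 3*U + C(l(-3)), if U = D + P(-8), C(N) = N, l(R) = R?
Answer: -234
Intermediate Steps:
D = -67 (D = -35 - 32 = -67)
U = -77 (U = -67 + (-2 - 8) = -67 - 10 = -77)
3*U + C(l(-3)) = 3*(-77) - 3 = -231 - 3 = -234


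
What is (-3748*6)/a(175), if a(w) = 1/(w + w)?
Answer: -7870800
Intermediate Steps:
a(w) = 1/(2*w)
(-3748*6)/a(175) = (-3748*6)/(((½)/175)) = -22488/((½)*(1/175)) = -22488/1/350 = -22488*350 = -7870800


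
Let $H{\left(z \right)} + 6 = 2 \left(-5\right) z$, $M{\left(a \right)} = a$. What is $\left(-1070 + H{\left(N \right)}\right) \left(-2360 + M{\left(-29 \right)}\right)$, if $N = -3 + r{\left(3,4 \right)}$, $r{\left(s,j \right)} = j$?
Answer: $2594454$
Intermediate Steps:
$N = 1$ ($N = -3 + 4 = 1$)
$H{\left(z \right)} = -6 - 10 z$ ($H{\left(z \right)} = -6 + 2 \left(-5\right) z = -6 - 10 z$)
$\left(-1070 + H{\left(N \right)}\right) \left(-2360 + M{\left(-29 \right)}\right) = \left(-1070 - 16\right) \left(-2360 - 29\right) = \left(-1070 - 16\right) \left(-2389\right) = \left(-1086\right) \left(-2389\right) = 2594454$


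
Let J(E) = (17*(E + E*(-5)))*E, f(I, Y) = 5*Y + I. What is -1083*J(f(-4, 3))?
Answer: 8910924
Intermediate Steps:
f(I, Y) = I + 5*Y
J(E) = -68*E² (J(E) = (17*(E - 5*E))*E = (17*(-4*E))*E = (-68*E)*E = -68*E²)
-1083*J(f(-4, 3)) = -(-73644)*(-4 + 5*3)² = -(-73644)*(-4 + 15)² = -(-73644)*11² = -(-73644)*121 = -1083*(-8228) = 8910924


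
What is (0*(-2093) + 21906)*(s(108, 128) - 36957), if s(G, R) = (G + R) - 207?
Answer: -808944768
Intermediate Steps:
s(G, R) = -207 + G + R
(0*(-2093) + 21906)*(s(108, 128) - 36957) = (0*(-2093) + 21906)*((-207 + 108 + 128) - 36957) = (0 + 21906)*(29 - 36957) = 21906*(-36928) = -808944768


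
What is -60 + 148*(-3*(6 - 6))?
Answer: -60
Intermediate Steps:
-60 + 148*(-3*(6 - 6)) = -60 + 148*(-3*0) = -60 + 148*0 = -60 + 0 = -60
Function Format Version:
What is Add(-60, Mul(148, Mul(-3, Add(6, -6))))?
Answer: -60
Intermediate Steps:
Add(-60, Mul(148, Mul(-3, Add(6, -6)))) = Add(-60, Mul(148, Mul(-3, 0))) = Add(-60, Mul(148, 0)) = Add(-60, 0) = -60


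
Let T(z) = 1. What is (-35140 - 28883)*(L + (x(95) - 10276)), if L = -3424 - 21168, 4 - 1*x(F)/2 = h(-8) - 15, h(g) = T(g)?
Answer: 2230049136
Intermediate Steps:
h(g) = 1
x(F) = 36 (x(F) = 8 - 2*(1 - 15) = 8 - 2*(-14) = 8 + 28 = 36)
L = -24592
(-35140 - 28883)*(L + (x(95) - 10276)) = (-35140 - 28883)*(-24592 + (36 - 10276)) = -64023*(-24592 - 10240) = -64023*(-34832) = 2230049136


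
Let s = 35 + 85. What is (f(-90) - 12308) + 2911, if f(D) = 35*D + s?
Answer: -12427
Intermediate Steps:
s = 120
f(D) = 120 + 35*D (f(D) = 35*D + 120 = 120 + 35*D)
(f(-90) - 12308) + 2911 = ((120 + 35*(-90)) - 12308) + 2911 = ((120 - 3150) - 12308) + 2911 = (-3030 - 12308) + 2911 = -15338 + 2911 = -12427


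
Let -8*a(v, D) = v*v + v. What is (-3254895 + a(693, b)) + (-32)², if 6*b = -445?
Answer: -13255955/4 ≈ -3.3140e+6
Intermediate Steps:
b = -445/6 (b = (⅙)*(-445) = -445/6 ≈ -74.167)
a(v, D) = -v/8 - v²/8 (a(v, D) = -(v*v + v)/8 = -(v² + v)/8 = -(v + v²)/8 = -v/8 - v²/8)
(-3254895 + a(693, b)) + (-32)² = (-3254895 - ⅛*693*(1 + 693)) + (-32)² = (-3254895 - ⅛*693*694) + 1024 = (-3254895 - 240471/4) + 1024 = -13260051/4 + 1024 = -13255955/4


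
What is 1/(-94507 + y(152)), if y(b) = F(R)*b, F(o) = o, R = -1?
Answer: -1/94659 ≈ -1.0564e-5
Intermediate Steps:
y(b) = -b
1/(-94507 + y(152)) = 1/(-94507 - 1*152) = 1/(-94507 - 152) = 1/(-94659) = -1/94659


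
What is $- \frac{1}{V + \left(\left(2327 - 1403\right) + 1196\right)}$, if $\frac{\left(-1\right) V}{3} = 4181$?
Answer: $\frac{1}{10423} \approx 9.5942 \cdot 10^{-5}$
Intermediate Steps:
$V = -12543$ ($V = \left(-3\right) 4181 = -12543$)
$- \frac{1}{V + \left(\left(2327 - 1403\right) + 1196\right)} = - \frac{1}{-12543 + \left(\left(2327 - 1403\right) + 1196\right)} = - \frac{1}{-12543 + \left(924 + 1196\right)} = - \frac{1}{-12543 + 2120} = - \frac{1}{-10423} = \left(-1\right) \left(- \frac{1}{10423}\right) = \frac{1}{10423}$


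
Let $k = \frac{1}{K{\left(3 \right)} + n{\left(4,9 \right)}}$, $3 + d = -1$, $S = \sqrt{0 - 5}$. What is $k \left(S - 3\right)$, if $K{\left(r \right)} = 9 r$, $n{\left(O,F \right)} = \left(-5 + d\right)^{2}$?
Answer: $- \frac{1}{36} + \frac{i \sqrt{5}}{108} \approx -0.027778 + 0.020704 i$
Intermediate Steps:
$S = i \sqrt{5}$ ($S = \sqrt{-5} = i \sqrt{5} \approx 2.2361 i$)
$d = -4$ ($d = -3 - 1 = -4$)
$n{\left(O,F \right)} = 81$ ($n{\left(O,F \right)} = \left(-5 - 4\right)^{2} = \left(-9\right)^{2} = 81$)
$k = \frac{1}{108}$ ($k = \frac{1}{9 \cdot 3 + 81} = \frac{1}{27 + 81} = \frac{1}{108} \approx 0.0092593$)
$k \left(S - 3\right) = \frac{i \sqrt{5} - 3}{108} = \frac{-3 + i \sqrt{5}}{108} = - \frac{1}{36} + \frac{i \sqrt{5}}{108}$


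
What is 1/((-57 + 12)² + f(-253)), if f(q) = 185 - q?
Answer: 1/2463 ≈ 0.00040601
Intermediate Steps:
1/((-57 + 12)² + f(-253)) = 1/((-57 + 12)² + (185 - 1*(-253))) = 1/((-45)² + (185 + 253)) = 1/(2025 + 438) = 1/2463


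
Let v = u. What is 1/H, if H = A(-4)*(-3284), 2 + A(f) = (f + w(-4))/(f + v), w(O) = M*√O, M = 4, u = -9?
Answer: 143/899816 - 13*I/224954 ≈ 0.00015892 - 5.779e-5*I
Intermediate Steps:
v = -9
w(O) = 4*√O
A(f) = -2 + (f + 8*I)/(-9 + f) (A(f) = -2 + (f + 4*√(-4))/(f - 9) = -2 + (f + 4*(2*I))/(-9 + f) = -2 + (f + 8*I)/(-9 + f))
H = 72248/13 + 26272*I/13 (H = ((18 - 1*(-4) + 8*I)/(-9 - 4))*(-3284) = ((18 + 4 + 8*I)/(-13))*(-3284) = -(22 + 8*I)/13*(-3284) = (-22/13 - 8*I/13)*(-3284) = 72248/13 + 26272*I/13 ≈ 5557.5 + 2020.9*I)
1/H = 1/(72248/13 + 26272*I/13) = 169*(72248/13 - 26272*I/13)/5909991488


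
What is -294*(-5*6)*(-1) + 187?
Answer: -8633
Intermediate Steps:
-294*(-5*6)*(-1) + 187 = -(-8820)*(-1) + 187 = -294*30 + 187 = -8820 + 187 = -8633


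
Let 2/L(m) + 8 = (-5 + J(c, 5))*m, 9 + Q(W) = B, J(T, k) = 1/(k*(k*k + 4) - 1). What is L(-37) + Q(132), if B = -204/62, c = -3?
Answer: -312513/25451 ≈ -12.279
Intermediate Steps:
J(T, k) = 1/(-1 + k*(4 + k²)) (J(T, k) = 1/(k*(k² + 4) - 1) = 1/(k*(4 + k²) - 1) = 1/(-1 + k*(4 + k²)))
B = -102/31 (B = -204*1/62 = -102/31 ≈ -3.2903)
Q(W) = -381/31 (Q(W) = -9 - 102/31 = -381/31)
L(m) = 2/(-8 - 719*m/144) (L(m) = 2/(-8 + (-5 + 1/(-1 + 5³ + 4*5))*m) = 2/(-8 + (-5 + 1/(-1 + 125 + 20))*m) = 2/(-8 + (-5 + 1/144)*m) = 2/(-8 - 719*m/144))
L(-37) + Q(132) = -288/(1152 + 719*(-37)) - 381/31 = -288/(1152 - 26603) - 381/31 = -288/(-25451) - 381/31 = -288*(-1/25451) - 381/31 = 288/25451 - 381/31 = -312513/25451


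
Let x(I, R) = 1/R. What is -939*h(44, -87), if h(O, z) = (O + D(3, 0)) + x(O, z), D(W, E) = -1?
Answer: -1170620/29 ≈ -40366.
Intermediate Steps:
h(O, z) = -1 + O + 1/z (h(O, z) = (O - 1) + 1/z = (-1 + O) + 1/z = -1 + O + 1/z)
-939*h(44, -87) = -939*(-1 + 44 + 1/(-87)) = -939*(-1 + 44 - 1/87) = -939*3740/87 = -1170620/29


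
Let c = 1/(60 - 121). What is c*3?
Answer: -3/61 ≈ -0.049180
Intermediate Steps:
c = -1/61 (c = 1/(-61) = -1/61 ≈ -0.016393)
c*3 = -1/61*3 = -3/61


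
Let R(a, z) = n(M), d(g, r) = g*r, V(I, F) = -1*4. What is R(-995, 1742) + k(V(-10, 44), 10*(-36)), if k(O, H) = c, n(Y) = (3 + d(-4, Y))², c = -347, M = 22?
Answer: 6878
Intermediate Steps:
V(I, F) = -4
n(Y) = (3 - 4*Y)²
R(a, z) = 7225 (R(a, z) = (-3 + 4*22)² = (-3 + 88)² = 85² = 7225)
k(O, H) = -347
R(-995, 1742) + k(V(-10, 44), 10*(-36)) = 7225 - 347 = 6878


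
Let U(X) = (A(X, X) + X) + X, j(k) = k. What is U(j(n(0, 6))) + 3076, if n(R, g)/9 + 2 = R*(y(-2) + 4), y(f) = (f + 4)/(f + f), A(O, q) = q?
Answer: 3022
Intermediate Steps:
y(f) = (4 + f)/(2*f) (y(f) = (4 + f)/((2*f)) = (4 + f)*(1/(2*f)) = (4 + f)/(2*f))
n(R, g) = -18 + 63*R/2 (n(R, g) = -18 + 9*(R*((½)*(4 - 2)/(-2) + 4)) = -18 + 9*(R*((½)*(-½)*2 + 4)) = -18 + 9*(R*(-½ + 4)) = -18 + 9*(R*(7/2)) = -18 + 9*(7*R/2) = -18 + 63*R/2)
U(X) = 3*X (U(X) = (X + X) + X = 2*X + X = 3*X)
U(j(n(0, 6))) + 3076 = 3*(-18 + (63/2)*0) + 3076 = 3*(-18 + 0) + 3076 = 3*(-18) + 3076 = -54 + 3076 = 3022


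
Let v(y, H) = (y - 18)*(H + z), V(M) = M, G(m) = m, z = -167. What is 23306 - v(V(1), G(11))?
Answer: 20654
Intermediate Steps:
v(y, H) = (-167 + H)*(-18 + y) (v(y, H) = (y - 18)*(H - 167) = (-18 + y)*(-167 + H) = (-167 + H)*(-18 + y))
23306 - v(V(1), G(11)) = 23306 - (3006 - 167*1 - 18*11 + 11*1) = 23306 - (3006 - 167 - 198 + 11) = 23306 - 1*2652 = 23306 - 2652 = 20654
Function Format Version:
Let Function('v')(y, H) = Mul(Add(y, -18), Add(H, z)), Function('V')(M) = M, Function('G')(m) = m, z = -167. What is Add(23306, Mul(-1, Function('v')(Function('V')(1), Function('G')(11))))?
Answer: 20654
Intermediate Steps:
Function('v')(y, H) = Mul(Add(-167, H), Add(-18, y)) (Function('v')(y, H) = Mul(Add(y, -18), Add(H, -167)) = Mul(Add(-18, y), Add(-167, H)) = Mul(Add(-167, H), Add(-18, y)))
Add(23306, Mul(-1, Function('v')(Function('V')(1), Function('G')(11)))) = Add(23306, Mul(-1, Add(3006, Mul(-167, 1), Mul(-18, 11), Mul(11, 1)))) = Add(23306, Mul(-1, Add(3006, -167, -198, 11))) = Add(23306, Mul(-1, 2652)) = Add(23306, -2652) = 20654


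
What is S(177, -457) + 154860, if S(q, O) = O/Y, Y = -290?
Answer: 44909857/290 ≈ 1.5486e+5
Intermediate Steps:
S(q, O) = -O/290 (S(q, O) = O/(-290) = O*(-1/290) = -O/290)
S(177, -457) + 154860 = -1/290*(-457) + 154860 = 457/290 + 154860 = 44909857/290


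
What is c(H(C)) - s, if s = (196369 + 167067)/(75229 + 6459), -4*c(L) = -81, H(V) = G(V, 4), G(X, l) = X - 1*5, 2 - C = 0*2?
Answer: 645373/40844 ≈ 15.801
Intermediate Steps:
C = 2 (C = 2 - 0*2 = 2 - 1*0 = 2 + 0 = 2)
G(X, l) = -5 + X (G(X, l) = X - 5 = -5 + X)
H(V) = -5 + V
c(L) = 81/4 (c(L) = -¼*(-81) = 81/4)
s = 90859/20422 (s = 363436/81688 = 363436*(1/81688) = 90859/20422 ≈ 4.4491)
c(H(C)) - s = 81/4 - 1*90859/20422 = 81/4 - 90859/20422 = 645373/40844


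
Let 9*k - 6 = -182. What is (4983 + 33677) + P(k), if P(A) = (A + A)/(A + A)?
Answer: 38661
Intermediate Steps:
k = -176/9 (k = 2/3 + (1/9)*(-182) = 2/3 - 182/9 = -176/9 ≈ -19.556)
P(A) = 1 (P(A) = (2*A)/((2*A)) = (2*A)*(1/(2*A)) = 1)
(4983 + 33677) + P(k) = (4983 + 33677) + 1 = 38660 + 1 = 38661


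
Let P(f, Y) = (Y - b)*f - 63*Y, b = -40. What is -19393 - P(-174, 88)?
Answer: 8423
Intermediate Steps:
P(f, Y) = -63*Y + f*(40 + Y) (P(f, Y) = (Y - 1*(-40))*f - 63*Y = (Y + 40)*f - 63*Y = (40 + Y)*f - 63*Y = f*(40 + Y) - 63*Y = -63*Y + f*(40 + Y))
-19393 - P(-174, 88) = -19393 - (-63*88 + 40*(-174) + 88*(-174)) = -19393 - (-5544 - 6960 - 15312) = -19393 - 1*(-27816) = -19393 + 27816 = 8423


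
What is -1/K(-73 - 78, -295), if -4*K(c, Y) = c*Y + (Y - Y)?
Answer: 4/44545 ≈ 8.9797e-5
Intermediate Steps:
K(c, Y) = -Y*c/4 (K(c, Y) = -(c*Y + (Y - Y))/4 = -(Y*c + 0)/4 = -Y*c/4)
-1/K(-73 - 78, -295) = -1/((-¼*(-295)*(-73 - 78))) = -1/((-¼*(-295)*(-151))) = -1/(-44545/4) = -1*(-4/44545) = 4/44545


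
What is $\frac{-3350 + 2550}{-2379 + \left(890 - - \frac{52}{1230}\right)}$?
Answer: $\frac{492000}{915709} \approx 0.53729$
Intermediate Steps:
$\frac{-3350 + 2550}{-2379 + \left(890 - - \frac{52}{1230}\right)} = - \frac{800}{-2379 + \left(890 - \left(-52\right) \frac{1}{1230}\right)} = - \frac{800}{-2379 + \left(890 - - \frac{26}{615}\right)} = - \frac{800}{-2379 + \left(890 + \frac{26}{615}\right)} = - \frac{800}{-2379 + \frac{547376}{615}} = - \frac{800}{- \frac{915709}{615}} = \left(-800\right) \left(- \frac{615}{915709}\right) = \frac{492000}{915709}$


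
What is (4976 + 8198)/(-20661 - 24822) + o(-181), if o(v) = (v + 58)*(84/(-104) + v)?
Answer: 26444428819/1182558 ≈ 22362.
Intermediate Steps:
o(v) = (58 + v)*(-21/26 + v) (o(v) = (58 + v)*(84*(-1/104) + v) = (58 + v)*(-21/26 + v))
(4976 + 8198)/(-20661 - 24822) + o(-181) = (4976 + 8198)/(-20661 - 24822) + (-609/13 + (-181)² + (1487/26)*(-181)) = 13174/(-45483) + (-609/13 + 32761 - 269147/26) = 13174*(-1/45483) + 581421/26 = -13174/45483 + 581421/26 = 26444428819/1182558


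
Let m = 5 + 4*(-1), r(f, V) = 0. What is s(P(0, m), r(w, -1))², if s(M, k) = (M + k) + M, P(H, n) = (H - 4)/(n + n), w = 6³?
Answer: 16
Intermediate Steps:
w = 216
m = 1 (m = 5 - 4 = 1)
P(H, n) = (-4 + H)/(2*n) (P(H, n) = (-4 + H)/((2*n)) = (-4 + H)*(1/(2*n)) = (-4 + H)/(2*n))
s(M, k) = k + 2*M
s(P(0, m), r(w, -1))² = (0 + 2*((½)*(-4 + 0)/1))² = (0 + 2*((½)*1*(-4)))² = (0 + 2*(-2))² = (0 - 4)² = (-4)² = 16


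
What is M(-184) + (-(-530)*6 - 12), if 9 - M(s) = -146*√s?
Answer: 3177 + 292*I*√46 ≈ 3177.0 + 1980.4*I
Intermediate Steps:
M(s) = 9 + 146*√s (M(s) = 9 - (-146)*√s = 9 + 146*√s)
M(-184) + (-(-530)*6 - 12) = (9 + 146*√(-184)) + (-(-530)*6 - 12) = (9 + 146*(2*I*√46)) + (-106*(-30) - 12) = (9 + 292*I*√46) + (3180 - 12) = (9 + 292*I*√46) + 3168 = 3177 + 292*I*√46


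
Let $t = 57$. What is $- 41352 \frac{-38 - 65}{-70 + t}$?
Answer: $- \frac{4259256}{13} \approx -3.2764 \cdot 10^{5}$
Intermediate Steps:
$- 41352 \frac{-38 - 65}{-70 + t} = - 41352 \frac{-38 - 65}{-70 + 57} = - 41352 \left(- \frac{103}{-13}\right) = - 41352 \left(\left(-103\right) \left(- \frac{1}{13}\right)\right) = \left(-41352\right) \frac{103}{13} = - \frac{4259256}{13}$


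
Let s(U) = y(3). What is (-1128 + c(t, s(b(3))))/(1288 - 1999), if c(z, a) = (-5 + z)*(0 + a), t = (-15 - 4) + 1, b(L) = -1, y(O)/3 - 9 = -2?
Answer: 179/79 ≈ 2.2658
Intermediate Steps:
y(O) = 21 (y(O) = 27 + 3*(-2) = 27 - 6 = 21)
s(U) = 21
t = -18 (t = -19 + 1 = -18)
c(z, a) = a*(-5 + z) (c(z, a) = (-5 + z)*a = a*(-5 + z))
(-1128 + c(t, s(b(3))))/(1288 - 1999) = (-1128 + 21*(-5 - 18))/(1288 - 1999) = (-1128 + 21*(-23))/(-711) = (-1128 - 483)*(-1/711) = -1611*(-1/711) = 179/79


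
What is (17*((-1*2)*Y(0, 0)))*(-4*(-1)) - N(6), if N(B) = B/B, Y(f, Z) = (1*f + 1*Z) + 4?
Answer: -545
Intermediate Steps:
Y(f, Z) = 4 + Z + f (Y(f, Z) = (f + Z) + 4 = (Z + f) + 4 = 4 + Z + f)
N(B) = 1
(17*((-1*2)*Y(0, 0)))*(-4*(-1)) - N(6) = (17*((-1*2)*(4 + 0 + 0)))*(-4*(-1)) - 1*1 = (17*(-2*4))*4 - 1 = (17*(-8))*4 - 1 = -136*4 - 1 = -544 - 1 = -545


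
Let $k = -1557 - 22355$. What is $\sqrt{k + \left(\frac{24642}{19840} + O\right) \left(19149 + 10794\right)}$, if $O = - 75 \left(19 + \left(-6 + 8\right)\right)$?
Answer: $\frac{i \sqrt{72493145257235}}{1240} \approx 6866.4 i$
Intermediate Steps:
$O = -1575$ ($O = - 75 \left(19 + 2\right) = \left(-75\right) 21 = -1575$)
$k = -23912$ ($k = -1557 - 22355 = -23912$)
$\sqrt{k + \left(\frac{24642}{19840} + O\right) \left(19149 + 10794\right)} = \sqrt{-23912 + \left(\frac{24642}{19840} - 1575\right) \left(19149 + 10794\right)} = \sqrt{-23912 + \left(24642 \cdot \frac{1}{19840} - 1575\right) 29943} = \sqrt{-23912 + \left(\frac{12321}{9920} - 1575\right) 29943} = \sqrt{-23912 - \frac{467460504297}{9920}} = \sqrt{- \frac{467697711337}{9920}} = \frac{i \sqrt{72493145257235}}{1240}$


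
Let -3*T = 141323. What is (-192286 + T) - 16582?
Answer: -767927/3 ≈ -2.5598e+5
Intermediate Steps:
T = -141323/3 (T = -⅓*141323 = -141323/3 ≈ -47108.)
(-192286 + T) - 16582 = (-192286 - 141323/3) - 16582 = -718181/3 - 16582 = -767927/3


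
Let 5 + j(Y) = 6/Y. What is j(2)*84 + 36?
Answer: -132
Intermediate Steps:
j(Y) = -5 + 6/Y
j(2)*84 + 36 = (-5 + 6/2)*84 + 36 = (-5 + 6*(½))*84 + 36 = (-5 + 3)*84 + 36 = -2*84 + 36 = -168 + 36 = -132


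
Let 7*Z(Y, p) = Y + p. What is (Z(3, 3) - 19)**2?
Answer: 16129/49 ≈ 329.16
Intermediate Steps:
Z(Y, p) = Y/7 + p/7 (Z(Y, p) = (Y + p)/7 = Y/7 + p/7)
(Z(3, 3) - 19)**2 = (((1/7)*3 + (1/7)*3) - 19)**2 = ((3/7 + 3/7) - 19)**2 = (6/7 - 19)**2 = (-127/7)**2 = 16129/49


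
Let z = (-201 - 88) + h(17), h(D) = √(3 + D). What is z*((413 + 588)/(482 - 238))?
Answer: -289289/244 + 1001*√5/122 ≈ -1167.3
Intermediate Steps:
z = -289 + 2*√5 (z = (-201 - 88) + √(3 + 17) = -289 + √20 = -289 + 2*√5 ≈ -284.53)
z*((413 + 588)/(482 - 238)) = (-289 + 2*√5)*((413 + 588)/(482 - 238)) = (-289 + 2*√5)*(1001/244) = -289289/244 + 1001*√5/122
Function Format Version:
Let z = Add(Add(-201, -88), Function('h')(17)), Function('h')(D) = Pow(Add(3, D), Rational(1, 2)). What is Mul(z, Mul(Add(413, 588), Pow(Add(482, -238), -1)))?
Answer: Add(Rational(-289289, 244), Mul(Rational(1001, 122), Pow(5, Rational(1, 2)))) ≈ -1167.3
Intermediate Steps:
z = Add(-289, Mul(2, Pow(5, Rational(1, 2)))) (z = Add(Add(-201, -88), Pow(Add(3, 17), Rational(1, 2))) = Add(-289, Pow(20, Rational(1, 2))) = Add(-289, Mul(2, Pow(5, Rational(1, 2)))) ≈ -284.53)
Mul(z, Mul(Add(413, 588), Pow(Add(482, -238), -1))) = Mul(Add(-289, Mul(2, Pow(5, Rational(1, 2)))), Mul(Add(413, 588), Pow(Add(482, -238), -1))) = Mul(Add(-289, Mul(2, Pow(5, Rational(1, 2)))), Mul(1001, Pow(244, -1))) = Mul(Add(-289, Mul(2, Pow(5, Rational(1, 2)))), Mul(1001, Rational(1, 244))) = Mul(Add(-289, Mul(2, Pow(5, Rational(1, 2)))), Rational(1001, 244)) = Add(Rational(-289289, 244), Mul(Rational(1001, 122), Pow(5, Rational(1, 2))))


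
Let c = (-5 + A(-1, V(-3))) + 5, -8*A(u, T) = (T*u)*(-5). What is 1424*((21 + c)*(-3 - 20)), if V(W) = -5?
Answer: -790142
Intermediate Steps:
A(u, T) = 5*T*u/8 (A(u, T) = -T*u*(-5)/8 = -(-5)*T*u/8 = 5*T*u/8)
c = 25/8 (c = (-5 + (5/8)*(-5)*(-1)) + 5 = (-5 + 25/8) + 5 = -15/8 + 5 = 25/8 ≈ 3.1250)
1424*((21 + c)*(-3 - 20)) = 1424*((21 + 25/8)*(-3 - 20)) = 1424*((193/8)*(-23)) = 1424*(-4439/8) = -790142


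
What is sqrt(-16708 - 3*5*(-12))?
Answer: 4*I*sqrt(1033) ≈ 128.56*I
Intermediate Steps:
sqrt(-16708 - 3*5*(-12)) = sqrt(-16708 - 15*(-12)) = sqrt(-16708 + 180) = sqrt(-16528) = 4*I*sqrt(1033)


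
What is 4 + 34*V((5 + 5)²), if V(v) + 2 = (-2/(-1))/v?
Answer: -1583/25 ≈ -63.320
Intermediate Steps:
V(v) = -2 + 2/v (V(v) = -2 + (-2/(-1))/v = -2 + (-2*(-1))/v = -2 + 2/v)
4 + 34*V((5 + 5)²) = 4 + 34*(-2 + 2/((5 + 5)²)) = 4 + 34*(-2 + 2/(10²)) = 4 + 34*(-2 + 2/100) = 4 + 34*(-2 + 2*(1/100)) = 4 + 34*(-2 + 1/50) = 4 + 34*(-99/50) = 4 - 1683/25 = -1583/25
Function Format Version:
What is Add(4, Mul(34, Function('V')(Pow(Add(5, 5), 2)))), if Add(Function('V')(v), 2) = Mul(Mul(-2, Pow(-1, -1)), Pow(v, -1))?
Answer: Rational(-1583, 25) ≈ -63.320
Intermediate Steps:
Function('V')(v) = Add(-2, Mul(2, Pow(v, -1))) (Function('V')(v) = Add(-2, Mul(Mul(-2, Pow(-1, -1)), Pow(v, -1))) = Add(-2, Mul(Mul(-2, -1), Pow(v, -1))) = Add(-2, Mul(2, Pow(v, -1))))
Add(4, Mul(34, Function('V')(Pow(Add(5, 5), 2)))) = Add(4, Mul(34, Add(-2, Mul(2, Pow(Pow(Add(5, 5), 2), -1))))) = Add(4, Mul(34, Add(-2, Mul(2, Pow(Pow(10, 2), -1))))) = Add(4, Mul(34, Add(-2, Mul(2, Pow(100, -1))))) = Add(4, Mul(34, Add(-2, Mul(2, Rational(1, 100))))) = Add(4, Mul(34, Add(-2, Rational(1, 50)))) = Add(4, Mul(34, Rational(-99, 50))) = Add(4, Rational(-1683, 25)) = Rational(-1583, 25)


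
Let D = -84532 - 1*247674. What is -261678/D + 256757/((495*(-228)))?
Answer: -27881618431/18746384580 ≈ -1.4873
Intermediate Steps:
D = -332206 (D = -84532 - 247674 = -332206)
-261678/D + 256757/((495*(-228))) = -261678/(-332206) + 256757/((495*(-228))) = -261678*(-1/332206) + 256757/(-112860) = 130839/166103 + 256757*(-1/112860) = 130839/166103 - 256757/112860 = -27881618431/18746384580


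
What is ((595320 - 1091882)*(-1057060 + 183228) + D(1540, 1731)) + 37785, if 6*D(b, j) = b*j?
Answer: 433912247659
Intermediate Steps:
D(b, j) = b*j/6 (D(b, j) = (b*j)/6 = b*j/6)
((595320 - 1091882)*(-1057060 + 183228) + D(1540, 1731)) + 37785 = ((595320 - 1091882)*(-1057060 + 183228) + (1/6)*1540*1731) + 37785 = (-496562*(-873832) + 444290) + 37785 = (433911765584 + 444290) + 37785 = 433912209874 + 37785 = 433912247659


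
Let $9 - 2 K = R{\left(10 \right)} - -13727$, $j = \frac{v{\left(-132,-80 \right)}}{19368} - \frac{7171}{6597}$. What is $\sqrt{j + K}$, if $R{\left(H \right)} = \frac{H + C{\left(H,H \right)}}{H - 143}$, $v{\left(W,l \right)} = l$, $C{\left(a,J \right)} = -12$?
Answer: $\frac{i \sqrt{42460847888841634161}}{78673623} \approx 82.826 i$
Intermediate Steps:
$j = - \frac{645443}{591531}$ ($j = - \frac{80}{19368} - \frac{7171}{6597} = \left(-80\right) \frac{1}{19368} - \frac{7171}{6597} = - \frac{10}{2421} - \frac{7171}{6597} = - \frac{645443}{591531} \approx -1.0911$)
$R{\left(H \right)} = \frac{-12 + H}{-143 + H}$ ($R{\left(H \right)} = \frac{H - 12}{H - 143} = \frac{-12 + H}{-143 + H}$)
$K = - \frac{912248}{133}$ ($K = \frac{9}{2} - \frac{\frac{-12 + 10}{-143 + 10} - -13727}{2} = \frac{9}{2} - \frac{\frac{1}{-133} \left(-2\right) + 13727}{2} = \frac{9}{2} - \frac{\left(- \frac{1}{133}\right) \left(-2\right) + 13727}{2} = \frac{9}{2} - \frac{\frac{2}{133} + 13727}{2} = \frac{9}{2} - \frac{1825693}{266} = - \frac{912248}{133} \approx -6859.0$)
$\sqrt{j + K} = \sqrt{- \frac{645443}{591531} - \frac{912248}{133}} = \sqrt{- \frac{539708815607}{78673623}} = \frac{i \sqrt{42460847888841634161}}{78673623}$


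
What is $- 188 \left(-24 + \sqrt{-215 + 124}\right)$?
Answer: $4512 - 188 i \sqrt{91} \approx 4512.0 - 1793.4 i$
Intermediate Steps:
$- 188 \left(-24 + \sqrt{-215 + 124}\right) = - 188 \left(-24 + \sqrt{-91}\right) = - 188 \left(-24 + i \sqrt{91}\right) = 4512 - 188 i \sqrt{91}$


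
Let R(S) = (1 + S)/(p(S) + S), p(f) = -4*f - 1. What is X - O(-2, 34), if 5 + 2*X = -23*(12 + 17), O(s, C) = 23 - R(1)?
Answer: -719/2 ≈ -359.50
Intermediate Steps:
p(f) = -1 - 4*f
R(S) = (1 + S)/(-1 - 3*S) (R(S) = (1 + S)/((-1 - 4*S) + S) = (1 + S)/(-1 - 3*S))
O(s, C) = 47/2 (O(s, C) = 23 - (-1 - 1*1)/(1 + 3*1) = 23 - (-1 - 1)/(1 + 3) = 23 - (-2)/4 = 23 - 1*(-½) = 23 + ½ = 47/2)
X = -336 (X = -5/2 + (-23*(12 + 17))/2 = -5/2 + (-23*29)/2 = -5/2 + (½)*(-667) = -5/2 - 667/2 = -336)
X - O(-2, 34) = -336 - 1*47/2 = -336 - 47/2 = -719/2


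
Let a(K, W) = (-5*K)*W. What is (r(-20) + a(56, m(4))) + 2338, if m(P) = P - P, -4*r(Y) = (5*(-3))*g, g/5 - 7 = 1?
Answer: 2488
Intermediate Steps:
g = 40 (g = 35 + 5*1 = 35 + 5 = 40)
r(Y) = 150 (r(Y) = -5*(-3)*40/4 = -(-15)*40/4 = -1/4*(-600) = 150)
m(P) = 0
a(K, W) = -5*K*W
(r(-20) + a(56, m(4))) + 2338 = (150 - 5*56*0) + 2338 = (150 + 0) + 2338 = 150 + 2338 = 2488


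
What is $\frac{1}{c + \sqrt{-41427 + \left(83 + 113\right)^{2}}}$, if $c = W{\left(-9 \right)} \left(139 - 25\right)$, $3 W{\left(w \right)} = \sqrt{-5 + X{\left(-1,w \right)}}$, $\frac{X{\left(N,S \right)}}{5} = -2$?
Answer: $- \frac{i}{\sqrt{3011} + 38 \sqrt{15}} \approx - 0.0049494 i$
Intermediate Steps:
$X{\left(N,S \right)} = -10$ ($X{\left(N,S \right)} = 5 \left(-2\right) = -10$)
$W{\left(w \right)} = \frac{i \sqrt{15}}{3}$ ($W{\left(w \right)} = \frac{\sqrt{-5 - 10}}{3} = \frac{\sqrt{-15}}{3} = \frac{i \sqrt{15}}{3}$)
$c = 38 i \sqrt{15}$ ($c = \frac{i \sqrt{15}}{3} \left(139 - 25\right) = \frac{i \sqrt{15}}{3} \cdot 114 = 38 i \sqrt{15} \approx 147.17 i$)
$\frac{1}{c + \sqrt{-41427 + \left(83 + 113\right)^{2}}} = \frac{1}{38 i \sqrt{15} + \sqrt{-41427 + \left(83 + 113\right)^{2}}} = \frac{1}{38 i \sqrt{15} + \sqrt{-41427 + 196^{2}}} = \frac{1}{38 i \sqrt{15} + \sqrt{-41427 + 38416}} = \frac{1}{38 i \sqrt{15} + \sqrt{-3011}} = \frac{1}{38 i \sqrt{15} + i \sqrt{3011}} = \frac{1}{i \sqrt{3011} + 38 i \sqrt{15}}$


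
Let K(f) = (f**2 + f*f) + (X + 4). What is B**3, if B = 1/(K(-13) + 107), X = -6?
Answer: 1/86938307 ≈ 1.1502e-8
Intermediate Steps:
K(f) = -2 + 2*f**2 (K(f) = (f**2 + f*f) + (-6 + 4) = (f**2 + f**2) - 2 = 2*f**2 - 2 = -2 + 2*f**2)
B = 1/443 (B = 1/((-2 + 2*(-13)**2) + 107) = 1/((-2 + 2*169) + 107) = 1/((-2 + 338) + 107) = 1/(336 + 107) = 1/443 ≈ 0.0022573)
B**3 = (1/443)**3 = 1/86938307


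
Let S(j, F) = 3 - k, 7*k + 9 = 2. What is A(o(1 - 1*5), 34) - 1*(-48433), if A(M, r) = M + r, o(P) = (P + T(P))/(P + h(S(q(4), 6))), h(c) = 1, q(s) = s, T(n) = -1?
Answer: 145406/3 ≈ 48469.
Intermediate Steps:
k = -1 (k = -9/7 + (⅐)*2 = -9/7 + 2/7 = -1)
S(j, F) = 4 (S(j, F) = 3 - 1*(-1) = 3 + 1 = 4)
o(P) = (-1 + P)/(1 + P) (o(P) = (P - 1)/(P + 1) = (-1 + P)/(1 + P))
A(o(1 - 1*5), 34) - 1*(-48433) = ((-1 + (1 - 1*5))/(1 + (1 - 1*5)) + 34) - 1*(-48433) = ((-1 + (1 - 5))/(1 + (1 - 5)) + 34) + 48433 = ((-1 - 4)/(1 - 4) + 34) + 48433 = (-5/(-3) + 34) + 48433 = (-⅓*(-5) + 34) + 48433 = (5/3 + 34) + 48433 = 107/3 + 48433 = 145406/3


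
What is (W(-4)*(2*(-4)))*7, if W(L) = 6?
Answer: -336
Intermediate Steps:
(W(-4)*(2*(-4)))*7 = (6*(2*(-4)))*7 = (6*(-8))*7 = -48*7 = -336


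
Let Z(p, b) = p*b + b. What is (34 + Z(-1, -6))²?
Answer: 1156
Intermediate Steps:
Z(p, b) = b + b*p (Z(p, b) = b*p + b = b + b*p)
(34 + Z(-1, -6))² = (34 - 6*(1 - 1))² = (34 - 6*0)² = (34 + 0)² = 34² = 1156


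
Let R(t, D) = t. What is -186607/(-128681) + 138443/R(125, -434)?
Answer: 17838309558/16085125 ≈ 1109.0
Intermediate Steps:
-186607/(-128681) + 138443/R(125, -434) = -186607/(-128681) + 138443/125 = -186607*(-1/128681) + 138443*(1/125) = 186607/128681 + 138443/125 = 17838309558/16085125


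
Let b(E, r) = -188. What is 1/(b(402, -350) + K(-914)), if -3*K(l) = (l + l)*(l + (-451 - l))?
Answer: -3/824992 ≈ -3.6364e-6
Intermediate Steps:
K(l) = 902*l/3 (K(l) = -(l + l)*(l + (-451 - l))/3 = -2*l*(-451)/3 = -(-902)*l/3 = 902*l/3)
1/(b(402, -350) + K(-914)) = 1/(-188 + (902/3)*(-914)) = 1/(-188 - 824428/3) = 1/(-824992/3) = -3/824992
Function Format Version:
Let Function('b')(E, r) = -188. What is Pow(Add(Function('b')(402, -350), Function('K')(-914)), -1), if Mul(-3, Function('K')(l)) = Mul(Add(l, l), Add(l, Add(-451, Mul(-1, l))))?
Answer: Rational(-3, 824992) ≈ -3.6364e-6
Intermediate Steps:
Function('K')(l) = Mul(Rational(902, 3), l) (Function('K')(l) = Mul(Rational(-1, 3), Mul(Add(l, l), Add(l, Add(-451, Mul(-1, l))))) = Mul(Rational(-1, 3), Mul(Mul(2, l), -451)) = Mul(Rational(-1, 3), Mul(-902, l)) = Mul(Rational(902, 3), l))
Pow(Add(Function('b')(402, -350), Function('K')(-914)), -1) = Pow(Add(-188, Mul(Rational(902, 3), -914)), -1) = Pow(Add(-188, Rational(-824428, 3)), -1) = Pow(Rational(-824992, 3), -1) = Rational(-3, 824992)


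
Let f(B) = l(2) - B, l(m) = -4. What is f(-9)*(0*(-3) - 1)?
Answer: -5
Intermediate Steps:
f(B) = -4 - B
f(-9)*(0*(-3) - 1) = (-4 - 1*(-9))*(0*(-3) - 1) = (-4 + 9)*(0 - 1) = 5*(-1) = -5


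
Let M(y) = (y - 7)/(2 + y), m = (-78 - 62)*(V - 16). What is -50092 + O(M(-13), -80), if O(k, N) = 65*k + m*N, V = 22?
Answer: 189488/11 ≈ 17226.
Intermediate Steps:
m = -840 (m = (-78 - 62)*(22 - 16) = -140*6 = -840)
M(y) = (-7 + y)/(2 + y)
O(k, N) = -840*N + 65*k (O(k, N) = 65*k - 840*N = -840*N + 65*k)
-50092 + O(M(-13), -80) = -50092 + (-840*(-80) + 65*((-7 - 13)/(2 - 13))) = -50092 + (67200 + 65*(-20/(-11))) = -50092 + (67200 + 65*(-1/11*(-20))) = -50092 + (67200 + 65*(20/11)) = -50092 + (67200 + 1300/11) = -50092 + 740500/11 = 189488/11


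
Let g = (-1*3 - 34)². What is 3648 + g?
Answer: 5017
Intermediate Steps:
g = 1369 (g = (-3 - 34)² = (-37)² = 1369)
3648 + g = 3648 + 1369 = 5017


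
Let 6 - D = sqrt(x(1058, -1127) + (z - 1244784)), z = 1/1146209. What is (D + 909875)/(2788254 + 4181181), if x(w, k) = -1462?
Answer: 909881/6969435 - I*sqrt(1637311852901013317)/7988429121915 ≈ 0.13055 - 0.00016018*I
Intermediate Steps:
z = 1/1146209 ≈ 8.7244e-7
D = 6 - I*sqrt(1637311852901013317)/1146209 (D = 6 - sqrt(-1462 + (1/1146209 - 1244784)) = 6 - sqrt(-1462 - 1426782623855/1146209) = 6 - sqrt(-1428458381413/1146209) = 6 - I*sqrt(1637311852901013317)/1146209 ≈ 6.0 - 1116.4*I)
(D + 909875)/(2788254 + 4181181) = ((6 - I*sqrt(1637311852901013317)/1146209) + 909875)/(2788254 + 4181181) = (909881 - I*sqrt(1637311852901013317)/1146209)/6969435 = (909881 - I*sqrt(1637311852901013317)/1146209)*(1/6969435) = 909881/6969435 - I*sqrt(1637311852901013317)/7988429121915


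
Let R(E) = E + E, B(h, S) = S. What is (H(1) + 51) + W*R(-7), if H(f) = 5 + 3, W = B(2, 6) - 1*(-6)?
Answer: -109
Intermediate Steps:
R(E) = 2*E
W = 12 (W = 6 - 1*(-6) = 6 + 6 = 12)
H(f) = 8
(H(1) + 51) + W*R(-7) = (8 + 51) + 12*(2*(-7)) = 59 + 12*(-14) = 59 - 168 = -109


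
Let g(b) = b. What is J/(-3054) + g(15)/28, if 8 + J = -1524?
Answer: 44353/42756 ≈ 1.0374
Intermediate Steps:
J = -1532 (J = -8 - 1524 = -1532)
J/(-3054) + g(15)/28 = -1532/(-3054) + 15/28 = -1532*(-1/3054) + 15*(1/28) = 766/1527 + 15/28 = 44353/42756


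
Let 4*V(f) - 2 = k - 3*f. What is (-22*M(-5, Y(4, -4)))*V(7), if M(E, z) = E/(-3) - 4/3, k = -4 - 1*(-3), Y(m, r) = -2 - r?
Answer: 110/3 ≈ 36.667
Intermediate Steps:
k = -1 (k = -4 + 3 = -1)
M(E, z) = -4/3 - E/3 (M(E, z) = E*(-⅓) - 4*⅓ = -E/3 - 4/3 = -4/3 - E/3)
V(f) = ¼ - 3*f/4 (V(f) = ½ + (-1 - 3*f)/4 = ½ + (-¼ - 3*f/4) = ¼ - 3*f/4)
(-22*M(-5, Y(4, -4)))*V(7) = (-22*(-4/3 - ⅓*(-5)))*(¼ - ¾*7) = (-22*(-4/3 + 5/3))*(¼ - 21/4) = -22*⅓*(-5) = -22/3*(-5) = 110/3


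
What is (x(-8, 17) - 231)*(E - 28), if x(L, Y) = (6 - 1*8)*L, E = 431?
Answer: -86645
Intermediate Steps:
x(L, Y) = -2*L (x(L, Y) = (6 - 8)*L = -2*L)
(x(-8, 17) - 231)*(E - 28) = (-2*(-8) - 231)*(431 - 28) = (16 - 231)*403 = -215*403 = -86645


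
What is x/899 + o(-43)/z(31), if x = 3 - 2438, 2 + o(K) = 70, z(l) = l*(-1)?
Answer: -4407/899 ≈ -4.9021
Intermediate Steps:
z(l) = -l
o(K) = 68 (o(K) = -2 + 70 = 68)
x = -2435
x/899 + o(-43)/z(31) = -2435/899 + 68/((-1*31)) = -2435*1/899 + 68/(-31) = -2435/899 + 68*(-1/31) = -2435/899 - 68/31 = -4407/899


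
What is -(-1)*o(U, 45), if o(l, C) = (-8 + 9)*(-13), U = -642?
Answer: -13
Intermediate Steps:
o(l, C) = -13 (o(l, C) = 1*(-13) = -13)
-(-1)*o(U, 45) = -(-1)*(-13) = -1*13 = -13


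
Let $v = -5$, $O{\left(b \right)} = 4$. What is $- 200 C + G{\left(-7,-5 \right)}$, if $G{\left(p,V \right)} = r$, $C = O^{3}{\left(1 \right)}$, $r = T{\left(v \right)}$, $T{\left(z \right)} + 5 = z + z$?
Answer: $-12815$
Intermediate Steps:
$T{\left(z \right)} = -5 + 2 z$ ($T{\left(z \right)} = -5 + \left(z + z\right) = -5 + 2 z$)
$r = -15$ ($r = -5 + 2 \left(-5\right) = -5 - 10 = -15$)
$C = 64$ ($C = 4^{3} = 64$)
$G{\left(p,V \right)} = -15$
$- 200 C + G{\left(-7,-5 \right)} = \left(-200\right) 64 - 15 = -12800 - 15 = -12815$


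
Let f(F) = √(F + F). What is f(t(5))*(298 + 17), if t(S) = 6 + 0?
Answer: 630*√3 ≈ 1091.2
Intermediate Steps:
t(S) = 6
f(F) = √2*√F (f(F) = √(2*F) = √2*√F)
f(t(5))*(298 + 17) = (√2*√6)*(298 + 17) = (2*√3)*315 = 630*√3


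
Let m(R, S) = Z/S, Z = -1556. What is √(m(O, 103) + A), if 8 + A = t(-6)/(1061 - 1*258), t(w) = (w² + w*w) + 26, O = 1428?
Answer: I*√157233613614/82709 ≈ 4.7942*I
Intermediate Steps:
m(R, S) = -1556/S
t(w) = 26 + 2*w² (t(w) = (w² + w²) + 26 = 2*w² + 26 = 26 + 2*w²)
A = -6326/803 (A = -8 + (26 + 2*(-6)²)/(1061 - 1*258) = -8 + (26 + 2*36)/(1061 - 258) = -8 + (26 + 72)/803 = -8 + 98*(1/803) = -8 + 98/803 = -6326/803 ≈ -7.8780)
√(m(O, 103) + A) = √(-1556/103 - 6326/803) = √(-1901046/82709) = I*√157233613614/82709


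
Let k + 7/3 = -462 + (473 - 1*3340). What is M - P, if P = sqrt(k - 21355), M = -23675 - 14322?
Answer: -37997 - I*sqrt(222177)/3 ≈ -37997.0 - 157.12*I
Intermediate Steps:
k = -9994/3 (k = -7/3 + (-462 + (473 - 1*3340)) = -7/3 + (-462 + (473 - 3340)) = -7/3 + (-462 - 2867) = -7/3 - 3329 = -9994/3 ≈ -3331.3)
M = -37997
P = I*sqrt(222177)/3 (P = sqrt(-9994/3 - 21355) = sqrt(-74059/3) = I*sqrt(222177)/3 ≈ 157.12*I)
M - P = -37997 - I*sqrt(222177)/3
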